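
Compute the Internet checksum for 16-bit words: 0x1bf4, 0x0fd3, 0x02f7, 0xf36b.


Sum all words (with carry folding):
+ 0x1bf4 = 0x1bf4
+ 0x0fd3 = 0x2bc7
+ 0x02f7 = 0x2ebe
+ 0xf36b = 0x222a
One's complement: ~0x222a
Checksum = 0xddd5


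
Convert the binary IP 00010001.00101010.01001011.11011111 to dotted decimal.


00010001 = 17
00101010 = 42
01001011 = 75
11011111 = 223
IP: 17.42.75.223


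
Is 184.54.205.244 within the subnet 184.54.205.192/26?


Subnet network: 184.54.205.192
Test IP AND mask: 184.54.205.192
Yes, 184.54.205.244 is in 184.54.205.192/26


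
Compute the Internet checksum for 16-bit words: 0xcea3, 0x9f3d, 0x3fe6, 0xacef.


Sum all words (with carry folding):
+ 0xcea3 = 0xcea3
+ 0x9f3d = 0x6de1
+ 0x3fe6 = 0xadc7
+ 0xacef = 0x5ab7
One's complement: ~0x5ab7
Checksum = 0xa548


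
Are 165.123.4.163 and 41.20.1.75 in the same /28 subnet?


Mask: 255.255.255.240
165.123.4.163 AND mask = 165.123.4.160
41.20.1.75 AND mask = 41.20.1.64
No, different subnets (165.123.4.160 vs 41.20.1.64)


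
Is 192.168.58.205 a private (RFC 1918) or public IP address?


RFC 1918 private ranges:
  10.0.0.0/8 (10.0.0.0 - 10.255.255.255)
  172.16.0.0/12 (172.16.0.0 - 172.31.255.255)
  192.168.0.0/16 (192.168.0.0 - 192.168.255.255)
Private (in 192.168.0.0/16)


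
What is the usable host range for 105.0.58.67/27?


Network: 105.0.58.64
Broadcast: 105.0.58.95
First usable = network + 1
Last usable = broadcast - 1
Range: 105.0.58.65 to 105.0.58.94


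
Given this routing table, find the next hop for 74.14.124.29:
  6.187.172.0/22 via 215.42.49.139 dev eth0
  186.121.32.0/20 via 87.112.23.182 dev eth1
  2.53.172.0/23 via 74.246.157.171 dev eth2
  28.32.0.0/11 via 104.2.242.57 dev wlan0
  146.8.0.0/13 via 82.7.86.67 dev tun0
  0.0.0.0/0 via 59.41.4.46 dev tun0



Longest prefix match for 74.14.124.29:
  /22 6.187.172.0: no
  /20 186.121.32.0: no
  /23 2.53.172.0: no
  /11 28.32.0.0: no
  /13 146.8.0.0: no
  /0 0.0.0.0: MATCH
Selected: next-hop 59.41.4.46 via tun0 (matched /0)


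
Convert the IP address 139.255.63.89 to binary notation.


139 = 10001011
255 = 11111111
63 = 00111111
89 = 01011001
Binary: 10001011.11111111.00111111.01011001


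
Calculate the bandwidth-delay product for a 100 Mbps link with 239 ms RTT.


BDP = bandwidth * RTT
= 100 Mbps * 239 ms
= 100 * 1e6 * 239 / 1000 bits
= 23900000 bits
= 2987500 bytes
= 2917.4805 KB
BDP = 23900000 bits (2987500 bytes)


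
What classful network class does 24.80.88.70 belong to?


First octet: 24
Binary: 00011000
0xxxxxxx -> Class A (1-126)
Class A, default mask 255.0.0.0 (/8)


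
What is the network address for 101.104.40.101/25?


IP:   01100101.01101000.00101000.01100101
Mask: 11111111.11111111.11111111.10000000
AND operation:
Net:  01100101.01101000.00101000.00000000
Network: 101.104.40.0/25


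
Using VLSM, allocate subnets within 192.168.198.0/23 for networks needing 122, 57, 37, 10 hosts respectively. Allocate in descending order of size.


122 hosts -> /25 (126 usable): 192.168.198.0/25
57 hosts -> /26 (62 usable): 192.168.198.128/26
37 hosts -> /26 (62 usable): 192.168.198.192/26
10 hosts -> /28 (14 usable): 192.168.199.0/28
Allocation: 192.168.198.0/25 (122 hosts, 126 usable); 192.168.198.128/26 (57 hosts, 62 usable); 192.168.198.192/26 (37 hosts, 62 usable); 192.168.199.0/28 (10 hosts, 14 usable)


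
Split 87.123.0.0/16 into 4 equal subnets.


New prefix = 16 + 2 = 18
Each subnet has 16384 addresses
  87.123.0.0/18
  87.123.64.0/18
  87.123.128.0/18
  87.123.192.0/18
Subnets: 87.123.0.0/18, 87.123.64.0/18, 87.123.128.0/18, 87.123.192.0/18


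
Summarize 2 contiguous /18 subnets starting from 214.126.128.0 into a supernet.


Original prefix: /18
Number of subnets: 2 = 2^1
New prefix = 18 - 1 = 17
Supernet: 214.126.128.0/17


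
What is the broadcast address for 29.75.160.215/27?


Network: 29.75.160.192/27
Host bits = 5
Set all host bits to 1:
Broadcast: 29.75.160.223


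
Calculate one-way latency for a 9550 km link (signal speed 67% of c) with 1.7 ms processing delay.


Speed = 0.67 * 3e5 km/s = 201000 km/s
Propagation delay = 9550 / 201000 = 0.0475 s = 47.5124 ms
Processing delay = 1.7 ms
Total one-way latency = 49.2124 ms


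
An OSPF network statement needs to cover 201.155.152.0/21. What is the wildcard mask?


Subnet mask: 255.255.248.0
Wildcard = 255.255.255.255 - subnet mask
255 - 255 = 0
255 - 255 = 0
255 - 248 = 7
255 - 0 = 255
Wildcard: 0.0.7.255


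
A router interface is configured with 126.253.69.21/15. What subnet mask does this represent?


/15 means 15 network bits, 17 host bits
Binary: 11111111111111100000000000000000
Mask: 255.254.0.0


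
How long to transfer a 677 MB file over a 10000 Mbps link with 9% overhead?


Effective throughput = 10000 * (1 - 9/100) = 9100 Mbps
File size in Mb = 677 * 8 = 5416 Mb
Time = 5416 / 9100
Time = 0.5952 seconds


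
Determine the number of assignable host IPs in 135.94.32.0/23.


Host bits = 32 - 23 = 9
Total addresses = 2^9 = 512
Usable = total - 2 (network and broadcast)
Usable hosts: 510


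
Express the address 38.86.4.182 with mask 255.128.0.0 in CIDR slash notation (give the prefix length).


Binary: 11111111.10000000.00000000.00000000
Count leading 1s
Prefix: /9


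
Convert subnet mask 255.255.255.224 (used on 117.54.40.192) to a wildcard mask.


Subnet mask: 255.255.255.224
Wildcard = 255.255.255.255 - subnet mask
255 - 255 = 0
255 - 255 = 0
255 - 255 = 0
255 - 224 = 31
Wildcard: 0.0.0.31


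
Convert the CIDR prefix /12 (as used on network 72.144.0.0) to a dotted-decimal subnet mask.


/12 means 12 network bits, 20 host bits
Binary: 11111111111100000000000000000000
Mask: 255.240.0.0


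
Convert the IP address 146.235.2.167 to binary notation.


146 = 10010010
235 = 11101011
2 = 00000010
167 = 10100111
Binary: 10010010.11101011.00000010.10100111


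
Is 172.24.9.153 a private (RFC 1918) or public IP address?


RFC 1918 private ranges:
  10.0.0.0/8 (10.0.0.0 - 10.255.255.255)
  172.16.0.0/12 (172.16.0.0 - 172.31.255.255)
  192.168.0.0/16 (192.168.0.0 - 192.168.255.255)
Private (in 172.16.0.0/12)


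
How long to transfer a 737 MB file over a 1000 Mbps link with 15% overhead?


Effective throughput = 1000 * (1 - 15/100) = 850 Mbps
File size in Mb = 737 * 8 = 5896 Mb
Time = 5896 / 850
Time = 6.9365 seconds


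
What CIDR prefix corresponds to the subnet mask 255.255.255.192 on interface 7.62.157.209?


Binary: 11111111.11111111.11111111.11000000
Count leading 1s
Prefix: /26


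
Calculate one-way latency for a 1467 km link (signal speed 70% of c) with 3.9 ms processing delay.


Speed = 0.7 * 3e5 km/s = 210000 km/s
Propagation delay = 1467 / 210000 = 0.007 s = 6.9857 ms
Processing delay = 3.9 ms
Total one-way latency = 10.8857 ms


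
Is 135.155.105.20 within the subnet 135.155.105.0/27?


Subnet network: 135.155.105.0
Test IP AND mask: 135.155.105.0
Yes, 135.155.105.20 is in 135.155.105.0/27


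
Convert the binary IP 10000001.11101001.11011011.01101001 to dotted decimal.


10000001 = 129
11101001 = 233
11011011 = 219
01101001 = 105
IP: 129.233.219.105


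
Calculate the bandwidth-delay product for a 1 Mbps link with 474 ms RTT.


BDP = bandwidth * RTT
= 1 Mbps * 474 ms
= 1 * 1e6 * 474 / 1000 bits
= 474000 bits
= 59250 bytes
= 57.8613 KB
BDP = 474000 bits (59250 bytes)


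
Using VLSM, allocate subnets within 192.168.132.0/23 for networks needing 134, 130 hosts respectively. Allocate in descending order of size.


134 hosts -> /24 (254 usable): 192.168.132.0/24
130 hosts -> /24 (254 usable): 192.168.133.0/24
Allocation: 192.168.132.0/24 (134 hosts, 254 usable); 192.168.133.0/24 (130 hosts, 254 usable)


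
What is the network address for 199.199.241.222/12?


IP:   11000111.11000111.11110001.11011110
Mask: 11111111.11110000.00000000.00000000
AND operation:
Net:  11000111.11000000.00000000.00000000
Network: 199.192.0.0/12


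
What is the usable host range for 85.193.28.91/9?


Network: 85.128.0.0
Broadcast: 85.255.255.255
First usable = network + 1
Last usable = broadcast - 1
Range: 85.128.0.1 to 85.255.255.254


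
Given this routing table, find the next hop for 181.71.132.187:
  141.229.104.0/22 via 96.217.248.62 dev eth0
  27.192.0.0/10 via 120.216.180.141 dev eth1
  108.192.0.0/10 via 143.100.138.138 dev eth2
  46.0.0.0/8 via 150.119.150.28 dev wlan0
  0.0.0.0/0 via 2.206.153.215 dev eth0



Longest prefix match for 181.71.132.187:
  /22 141.229.104.0: no
  /10 27.192.0.0: no
  /10 108.192.0.0: no
  /8 46.0.0.0: no
  /0 0.0.0.0: MATCH
Selected: next-hop 2.206.153.215 via eth0 (matched /0)


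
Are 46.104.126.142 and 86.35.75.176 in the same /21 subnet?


Mask: 255.255.248.0
46.104.126.142 AND mask = 46.104.120.0
86.35.75.176 AND mask = 86.35.72.0
No, different subnets (46.104.120.0 vs 86.35.72.0)


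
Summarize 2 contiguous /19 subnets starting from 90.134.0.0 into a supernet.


Original prefix: /19
Number of subnets: 2 = 2^1
New prefix = 19 - 1 = 18
Supernet: 90.134.0.0/18


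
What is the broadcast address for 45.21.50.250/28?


Network: 45.21.50.240/28
Host bits = 4
Set all host bits to 1:
Broadcast: 45.21.50.255


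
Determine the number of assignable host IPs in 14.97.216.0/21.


Host bits = 32 - 21 = 11
Total addresses = 2^11 = 2048
Usable = total - 2 (network and broadcast)
Usable hosts: 2046


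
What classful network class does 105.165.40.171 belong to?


First octet: 105
Binary: 01101001
0xxxxxxx -> Class A (1-126)
Class A, default mask 255.0.0.0 (/8)


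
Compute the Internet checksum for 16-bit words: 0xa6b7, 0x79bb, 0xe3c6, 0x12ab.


Sum all words (with carry folding):
+ 0xa6b7 = 0xa6b7
+ 0x79bb = 0x2073
+ 0xe3c6 = 0x043a
+ 0x12ab = 0x16e5
One's complement: ~0x16e5
Checksum = 0xe91a


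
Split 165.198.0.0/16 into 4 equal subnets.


New prefix = 16 + 2 = 18
Each subnet has 16384 addresses
  165.198.0.0/18
  165.198.64.0/18
  165.198.128.0/18
  165.198.192.0/18
Subnets: 165.198.0.0/18, 165.198.64.0/18, 165.198.128.0/18, 165.198.192.0/18


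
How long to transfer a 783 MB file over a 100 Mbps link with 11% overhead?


Effective throughput = 100 * (1 - 11/100) = 89 Mbps
File size in Mb = 783 * 8 = 6264 Mb
Time = 6264 / 89
Time = 70.382 seconds


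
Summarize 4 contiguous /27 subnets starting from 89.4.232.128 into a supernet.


Original prefix: /27
Number of subnets: 4 = 2^2
New prefix = 27 - 2 = 25
Supernet: 89.4.232.128/25


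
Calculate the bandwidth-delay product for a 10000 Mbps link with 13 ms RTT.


BDP = bandwidth * RTT
= 10000 Mbps * 13 ms
= 10000 * 1e6 * 13 / 1000 bits
= 130000000 bits
= 16250000 bytes
= 15869.1406 KB
BDP = 130000000 bits (16250000 bytes)


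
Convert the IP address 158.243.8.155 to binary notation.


158 = 10011110
243 = 11110011
8 = 00001000
155 = 10011011
Binary: 10011110.11110011.00001000.10011011


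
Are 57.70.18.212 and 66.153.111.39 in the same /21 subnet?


Mask: 255.255.248.0
57.70.18.212 AND mask = 57.70.16.0
66.153.111.39 AND mask = 66.153.104.0
No, different subnets (57.70.16.0 vs 66.153.104.0)


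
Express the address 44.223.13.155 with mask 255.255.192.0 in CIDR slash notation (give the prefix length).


Binary: 11111111.11111111.11000000.00000000
Count leading 1s
Prefix: /18


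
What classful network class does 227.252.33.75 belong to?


First octet: 227
Binary: 11100011
1110xxxx -> Class D (224-239)
Class D (multicast), default mask N/A


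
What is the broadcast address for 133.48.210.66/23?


Network: 133.48.210.0/23
Host bits = 9
Set all host bits to 1:
Broadcast: 133.48.211.255


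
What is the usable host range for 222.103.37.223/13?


Network: 222.96.0.0
Broadcast: 222.103.255.255
First usable = network + 1
Last usable = broadcast - 1
Range: 222.96.0.1 to 222.103.255.254


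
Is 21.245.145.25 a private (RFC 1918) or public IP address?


RFC 1918 private ranges:
  10.0.0.0/8 (10.0.0.0 - 10.255.255.255)
  172.16.0.0/12 (172.16.0.0 - 172.31.255.255)
  192.168.0.0/16 (192.168.0.0 - 192.168.255.255)
Public (not in any RFC 1918 range)


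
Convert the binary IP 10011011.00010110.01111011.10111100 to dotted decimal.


10011011 = 155
00010110 = 22
01111011 = 123
10111100 = 188
IP: 155.22.123.188


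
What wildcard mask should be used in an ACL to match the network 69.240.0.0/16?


Subnet mask: 255.255.0.0
Wildcard = 255.255.255.255 - subnet mask
255 - 255 = 0
255 - 255 = 0
255 - 0 = 255
255 - 0 = 255
Wildcard: 0.0.255.255


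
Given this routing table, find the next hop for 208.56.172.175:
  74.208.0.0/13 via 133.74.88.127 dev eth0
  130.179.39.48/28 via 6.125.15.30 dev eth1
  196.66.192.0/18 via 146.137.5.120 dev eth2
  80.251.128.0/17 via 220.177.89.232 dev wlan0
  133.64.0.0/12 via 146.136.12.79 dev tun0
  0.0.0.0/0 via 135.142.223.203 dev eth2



Longest prefix match for 208.56.172.175:
  /13 74.208.0.0: no
  /28 130.179.39.48: no
  /18 196.66.192.0: no
  /17 80.251.128.0: no
  /12 133.64.0.0: no
  /0 0.0.0.0: MATCH
Selected: next-hop 135.142.223.203 via eth2 (matched /0)


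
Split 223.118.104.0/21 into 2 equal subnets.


New prefix = 21 + 1 = 22
Each subnet has 1024 addresses
  223.118.104.0/22
  223.118.108.0/22
Subnets: 223.118.104.0/22, 223.118.108.0/22


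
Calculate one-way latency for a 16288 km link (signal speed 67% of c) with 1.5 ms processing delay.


Speed = 0.67 * 3e5 km/s = 201000 km/s
Propagation delay = 16288 / 201000 = 0.081 s = 81.0348 ms
Processing delay = 1.5 ms
Total one-way latency = 82.5348 ms


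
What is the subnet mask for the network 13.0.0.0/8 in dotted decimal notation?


/8 means 8 network bits, 24 host bits
Binary: 11111111000000000000000000000000
Mask: 255.0.0.0


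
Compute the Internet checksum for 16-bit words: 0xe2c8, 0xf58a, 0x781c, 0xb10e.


Sum all words (with carry folding):
+ 0xe2c8 = 0xe2c8
+ 0xf58a = 0xd853
+ 0x781c = 0x5070
+ 0xb10e = 0x017f
One's complement: ~0x017f
Checksum = 0xfe80


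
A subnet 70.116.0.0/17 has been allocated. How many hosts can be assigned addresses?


Host bits = 32 - 17 = 15
Total addresses = 2^15 = 32768
Usable = total - 2 (network and broadcast)
Usable hosts: 32766


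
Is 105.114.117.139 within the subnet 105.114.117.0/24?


Subnet network: 105.114.117.0
Test IP AND mask: 105.114.117.0
Yes, 105.114.117.139 is in 105.114.117.0/24


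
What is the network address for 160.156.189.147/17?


IP:   10100000.10011100.10111101.10010011
Mask: 11111111.11111111.10000000.00000000
AND operation:
Net:  10100000.10011100.10000000.00000000
Network: 160.156.128.0/17


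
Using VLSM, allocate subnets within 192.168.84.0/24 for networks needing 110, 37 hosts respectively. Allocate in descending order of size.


110 hosts -> /25 (126 usable): 192.168.84.0/25
37 hosts -> /26 (62 usable): 192.168.84.128/26
Allocation: 192.168.84.0/25 (110 hosts, 126 usable); 192.168.84.128/26 (37 hosts, 62 usable)


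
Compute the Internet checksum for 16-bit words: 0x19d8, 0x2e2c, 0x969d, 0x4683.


Sum all words (with carry folding):
+ 0x19d8 = 0x19d8
+ 0x2e2c = 0x4804
+ 0x969d = 0xdea1
+ 0x4683 = 0x2525
One's complement: ~0x2525
Checksum = 0xdada


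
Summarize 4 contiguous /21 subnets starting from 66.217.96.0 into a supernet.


Original prefix: /21
Number of subnets: 4 = 2^2
New prefix = 21 - 2 = 19
Supernet: 66.217.96.0/19


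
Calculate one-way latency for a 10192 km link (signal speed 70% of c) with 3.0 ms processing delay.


Speed = 0.7 * 3e5 km/s = 210000 km/s
Propagation delay = 10192 / 210000 = 0.0485 s = 48.5333 ms
Processing delay = 3.0 ms
Total one-way latency = 51.5333 ms


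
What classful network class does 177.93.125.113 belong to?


First octet: 177
Binary: 10110001
10xxxxxx -> Class B (128-191)
Class B, default mask 255.255.0.0 (/16)


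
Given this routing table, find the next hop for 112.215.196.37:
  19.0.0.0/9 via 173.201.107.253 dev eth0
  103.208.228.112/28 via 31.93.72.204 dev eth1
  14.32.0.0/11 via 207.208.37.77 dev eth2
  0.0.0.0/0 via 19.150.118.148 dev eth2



Longest prefix match for 112.215.196.37:
  /9 19.0.0.0: no
  /28 103.208.228.112: no
  /11 14.32.0.0: no
  /0 0.0.0.0: MATCH
Selected: next-hop 19.150.118.148 via eth2 (matched /0)


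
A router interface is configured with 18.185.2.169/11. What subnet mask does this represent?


/11 means 11 network bits, 21 host bits
Binary: 11111111111000000000000000000000
Mask: 255.224.0.0


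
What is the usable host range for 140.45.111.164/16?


Network: 140.45.0.0
Broadcast: 140.45.255.255
First usable = network + 1
Last usable = broadcast - 1
Range: 140.45.0.1 to 140.45.255.254


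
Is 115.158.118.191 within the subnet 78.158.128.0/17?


Subnet network: 78.158.128.0
Test IP AND mask: 115.158.0.0
No, 115.158.118.191 is not in 78.158.128.0/17


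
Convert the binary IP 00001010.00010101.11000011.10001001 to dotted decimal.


00001010 = 10
00010101 = 21
11000011 = 195
10001001 = 137
IP: 10.21.195.137


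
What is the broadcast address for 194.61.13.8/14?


Network: 194.60.0.0/14
Host bits = 18
Set all host bits to 1:
Broadcast: 194.63.255.255


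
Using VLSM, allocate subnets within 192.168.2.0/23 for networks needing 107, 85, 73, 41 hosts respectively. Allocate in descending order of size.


107 hosts -> /25 (126 usable): 192.168.2.0/25
85 hosts -> /25 (126 usable): 192.168.2.128/25
73 hosts -> /25 (126 usable): 192.168.3.0/25
41 hosts -> /26 (62 usable): 192.168.3.128/26
Allocation: 192.168.2.0/25 (107 hosts, 126 usable); 192.168.2.128/25 (85 hosts, 126 usable); 192.168.3.0/25 (73 hosts, 126 usable); 192.168.3.128/26 (41 hosts, 62 usable)


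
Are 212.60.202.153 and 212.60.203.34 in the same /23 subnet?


Mask: 255.255.254.0
212.60.202.153 AND mask = 212.60.202.0
212.60.203.34 AND mask = 212.60.202.0
Yes, same subnet (212.60.202.0)


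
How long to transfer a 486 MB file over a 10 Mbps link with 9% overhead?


Effective throughput = 10 * (1 - 9/100) = 9.1 Mbps
File size in Mb = 486 * 8 = 3888 Mb
Time = 3888 / 9.1
Time = 427.2527 seconds


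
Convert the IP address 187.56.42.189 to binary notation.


187 = 10111011
56 = 00111000
42 = 00101010
189 = 10111101
Binary: 10111011.00111000.00101010.10111101


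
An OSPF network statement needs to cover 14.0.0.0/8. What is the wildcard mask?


Subnet mask: 255.0.0.0
Wildcard = 255.255.255.255 - subnet mask
255 - 255 = 0
255 - 0 = 255
255 - 0 = 255
255 - 0 = 255
Wildcard: 0.255.255.255


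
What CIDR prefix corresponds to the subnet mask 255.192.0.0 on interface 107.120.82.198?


Binary: 11111111.11000000.00000000.00000000
Count leading 1s
Prefix: /10


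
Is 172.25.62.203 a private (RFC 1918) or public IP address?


RFC 1918 private ranges:
  10.0.0.0/8 (10.0.0.0 - 10.255.255.255)
  172.16.0.0/12 (172.16.0.0 - 172.31.255.255)
  192.168.0.0/16 (192.168.0.0 - 192.168.255.255)
Private (in 172.16.0.0/12)


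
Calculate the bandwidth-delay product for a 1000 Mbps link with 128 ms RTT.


BDP = bandwidth * RTT
= 1000 Mbps * 128 ms
= 1000 * 1e6 * 128 / 1000 bits
= 128000000 bits
= 16000000 bytes
= 15625 KB
BDP = 128000000 bits (16000000 bytes)


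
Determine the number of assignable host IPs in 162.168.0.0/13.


Host bits = 32 - 13 = 19
Total addresses = 2^19 = 524288
Usable = total - 2 (network and broadcast)
Usable hosts: 524286


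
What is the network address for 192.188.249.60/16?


IP:   11000000.10111100.11111001.00111100
Mask: 11111111.11111111.00000000.00000000
AND operation:
Net:  11000000.10111100.00000000.00000000
Network: 192.188.0.0/16


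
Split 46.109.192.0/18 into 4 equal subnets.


New prefix = 18 + 2 = 20
Each subnet has 4096 addresses
  46.109.192.0/20
  46.109.208.0/20
  46.109.224.0/20
  46.109.240.0/20
Subnets: 46.109.192.0/20, 46.109.208.0/20, 46.109.224.0/20, 46.109.240.0/20


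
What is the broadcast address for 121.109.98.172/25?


Network: 121.109.98.128/25
Host bits = 7
Set all host bits to 1:
Broadcast: 121.109.98.255


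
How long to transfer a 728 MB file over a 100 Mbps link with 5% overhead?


Effective throughput = 100 * (1 - 5/100) = 95 Mbps
File size in Mb = 728 * 8 = 5824 Mb
Time = 5824 / 95
Time = 61.3053 seconds


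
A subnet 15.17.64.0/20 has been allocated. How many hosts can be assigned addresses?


Host bits = 32 - 20 = 12
Total addresses = 2^12 = 4096
Usable = total - 2 (network and broadcast)
Usable hosts: 4094


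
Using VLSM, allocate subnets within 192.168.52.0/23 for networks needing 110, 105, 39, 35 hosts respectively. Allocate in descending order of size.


110 hosts -> /25 (126 usable): 192.168.52.0/25
105 hosts -> /25 (126 usable): 192.168.52.128/25
39 hosts -> /26 (62 usable): 192.168.53.0/26
35 hosts -> /26 (62 usable): 192.168.53.64/26
Allocation: 192.168.52.0/25 (110 hosts, 126 usable); 192.168.52.128/25 (105 hosts, 126 usable); 192.168.53.0/26 (39 hosts, 62 usable); 192.168.53.64/26 (35 hosts, 62 usable)


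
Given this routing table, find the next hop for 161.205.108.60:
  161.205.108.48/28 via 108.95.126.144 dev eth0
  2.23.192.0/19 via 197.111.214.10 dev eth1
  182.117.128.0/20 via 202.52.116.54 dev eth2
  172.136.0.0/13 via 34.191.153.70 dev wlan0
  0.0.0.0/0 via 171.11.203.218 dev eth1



Longest prefix match for 161.205.108.60:
  /28 161.205.108.48: MATCH
  /19 2.23.192.0: no
  /20 182.117.128.0: no
  /13 172.136.0.0: no
  /0 0.0.0.0: MATCH
Selected: next-hop 108.95.126.144 via eth0 (matched /28)


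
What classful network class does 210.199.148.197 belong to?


First octet: 210
Binary: 11010010
110xxxxx -> Class C (192-223)
Class C, default mask 255.255.255.0 (/24)


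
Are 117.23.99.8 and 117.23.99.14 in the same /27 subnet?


Mask: 255.255.255.224
117.23.99.8 AND mask = 117.23.99.0
117.23.99.14 AND mask = 117.23.99.0
Yes, same subnet (117.23.99.0)


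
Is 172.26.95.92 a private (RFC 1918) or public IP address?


RFC 1918 private ranges:
  10.0.0.0/8 (10.0.0.0 - 10.255.255.255)
  172.16.0.0/12 (172.16.0.0 - 172.31.255.255)
  192.168.0.0/16 (192.168.0.0 - 192.168.255.255)
Private (in 172.16.0.0/12)


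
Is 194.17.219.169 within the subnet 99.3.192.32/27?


Subnet network: 99.3.192.32
Test IP AND mask: 194.17.219.160
No, 194.17.219.169 is not in 99.3.192.32/27


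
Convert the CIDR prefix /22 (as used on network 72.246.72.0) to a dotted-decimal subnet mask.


/22 means 22 network bits, 10 host bits
Binary: 11111111111111111111110000000000
Mask: 255.255.252.0


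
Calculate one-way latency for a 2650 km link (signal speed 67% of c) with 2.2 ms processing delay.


Speed = 0.67 * 3e5 km/s = 201000 km/s
Propagation delay = 2650 / 201000 = 0.0132 s = 13.1841 ms
Processing delay = 2.2 ms
Total one-way latency = 15.3841 ms


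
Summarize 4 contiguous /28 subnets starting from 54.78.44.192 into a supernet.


Original prefix: /28
Number of subnets: 4 = 2^2
New prefix = 28 - 2 = 26
Supernet: 54.78.44.192/26


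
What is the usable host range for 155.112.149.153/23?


Network: 155.112.148.0
Broadcast: 155.112.149.255
First usable = network + 1
Last usable = broadcast - 1
Range: 155.112.148.1 to 155.112.149.254


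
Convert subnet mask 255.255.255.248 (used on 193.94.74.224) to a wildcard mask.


Subnet mask: 255.255.255.248
Wildcard = 255.255.255.255 - subnet mask
255 - 255 = 0
255 - 255 = 0
255 - 255 = 0
255 - 248 = 7
Wildcard: 0.0.0.7


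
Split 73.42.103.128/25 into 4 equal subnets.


New prefix = 25 + 2 = 27
Each subnet has 32 addresses
  73.42.103.128/27
  73.42.103.160/27
  73.42.103.192/27
  73.42.103.224/27
Subnets: 73.42.103.128/27, 73.42.103.160/27, 73.42.103.192/27, 73.42.103.224/27


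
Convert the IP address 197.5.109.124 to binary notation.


197 = 11000101
5 = 00000101
109 = 01101101
124 = 01111100
Binary: 11000101.00000101.01101101.01111100


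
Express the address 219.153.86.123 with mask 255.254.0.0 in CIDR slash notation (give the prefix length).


Binary: 11111111.11111110.00000000.00000000
Count leading 1s
Prefix: /15


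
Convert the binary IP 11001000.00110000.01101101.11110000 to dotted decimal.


11001000 = 200
00110000 = 48
01101101 = 109
11110000 = 240
IP: 200.48.109.240


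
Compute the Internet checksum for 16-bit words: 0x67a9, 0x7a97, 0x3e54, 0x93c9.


Sum all words (with carry folding):
+ 0x67a9 = 0x67a9
+ 0x7a97 = 0xe240
+ 0x3e54 = 0x2095
+ 0x93c9 = 0xb45e
One's complement: ~0xb45e
Checksum = 0x4ba1


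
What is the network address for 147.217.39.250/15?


IP:   10010011.11011001.00100111.11111010
Mask: 11111111.11111110.00000000.00000000
AND operation:
Net:  10010011.11011000.00000000.00000000
Network: 147.216.0.0/15


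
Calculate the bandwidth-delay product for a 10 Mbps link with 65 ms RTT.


BDP = bandwidth * RTT
= 10 Mbps * 65 ms
= 10 * 1e6 * 65 / 1000 bits
= 650000 bits
= 81250 bytes
= 79.3457 KB
BDP = 650000 bits (81250 bytes)


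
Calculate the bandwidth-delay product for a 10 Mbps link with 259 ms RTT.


BDP = bandwidth * RTT
= 10 Mbps * 259 ms
= 10 * 1e6 * 259 / 1000 bits
= 2590000 bits
= 323750 bytes
= 316.1621 KB
BDP = 2590000 bits (323750 bytes)


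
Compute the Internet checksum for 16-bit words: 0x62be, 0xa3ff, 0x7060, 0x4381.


Sum all words (with carry folding):
+ 0x62be = 0x62be
+ 0xa3ff = 0x06be
+ 0x7060 = 0x771e
+ 0x4381 = 0xba9f
One's complement: ~0xba9f
Checksum = 0x4560


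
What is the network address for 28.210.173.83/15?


IP:   00011100.11010010.10101101.01010011
Mask: 11111111.11111110.00000000.00000000
AND operation:
Net:  00011100.11010010.00000000.00000000
Network: 28.210.0.0/15


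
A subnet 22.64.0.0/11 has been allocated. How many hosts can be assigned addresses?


Host bits = 32 - 11 = 21
Total addresses = 2^21 = 2097152
Usable = total - 2 (network and broadcast)
Usable hosts: 2097150


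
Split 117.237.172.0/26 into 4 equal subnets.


New prefix = 26 + 2 = 28
Each subnet has 16 addresses
  117.237.172.0/28
  117.237.172.16/28
  117.237.172.32/28
  117.237.172.48/28
Subnets: 117.237.172.0/28, 117.237.172.16/28, 117.237.172.32/28, 117.237.172.48/28


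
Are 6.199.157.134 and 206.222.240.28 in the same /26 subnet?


Mask: 255.255.255.192
6.199.157.134 AND mask = 6.199.157.128
206.222.240.28 AND mask = 206.222.240.0
No, different subnets (6.199.157.128 vs 206.222.240.0)


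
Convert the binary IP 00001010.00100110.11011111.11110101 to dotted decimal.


00001010 = 10
00100110 = 38
11011111 = 223
11110101 = 245
IP: 10.38.223.245


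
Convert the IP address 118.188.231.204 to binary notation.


118 = 01110110
188 = 10111100
231 = 11100111
204 = 11001100
Binary: 01110110.10111100.11100111.11001100


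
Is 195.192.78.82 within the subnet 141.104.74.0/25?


Subnet network: 141.104.74.0
Test IP AND mask: 195.192.78.0
No, 195.192.78.82 is not in 141.104.74.0/25


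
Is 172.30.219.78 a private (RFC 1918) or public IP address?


RFC 1918 private ranges:
  10.0.0.0/8 (10.0.0.0 - 10.255.255.255)
  172.16.0.0/12 (172.16.0.0 - 172.31.255.255)
  192.168.0.0/16 (192.168.0.0 - 192.168.255.255)
Private (in 172.16.0.0/12)


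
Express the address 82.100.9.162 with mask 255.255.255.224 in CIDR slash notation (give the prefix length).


Binary: 11111111.11111111.11111111.11100000
Count leading 1s
Prefix: /27


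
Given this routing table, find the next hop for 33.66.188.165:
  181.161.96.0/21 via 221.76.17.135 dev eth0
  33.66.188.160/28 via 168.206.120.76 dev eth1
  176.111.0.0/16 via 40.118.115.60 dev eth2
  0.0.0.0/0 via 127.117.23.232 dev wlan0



Longest prefix match for 33.66.188.165:
  /21 181.161.96.0: no
  /28 33.66.188.160: MATCH
  /16 176.111.0.0: no
  /0 0.0.0.0: MATCH
Selected: next-hop 168.206.120.76 via eth1 (matched /28)


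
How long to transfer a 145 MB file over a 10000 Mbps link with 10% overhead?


Effective throughput = 10000 * (1 - 10/100) = 9000 Mbps
File size in Mb = 145 * 8 = 1160 Mb
Time = 1160 / 9000
Time = 0.1289 seconds


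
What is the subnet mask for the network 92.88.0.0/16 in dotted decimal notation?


/16 means 16 network bits, 16 host bits
Binary: 11111111111111110000000000000000
Mask: 255.255.0.0


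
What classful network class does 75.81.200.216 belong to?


First octet: 75
Binary: 01001011
0xxxxxxx -> Class A (1-126)
Class A, default mask 255.0.0.0 (/8)


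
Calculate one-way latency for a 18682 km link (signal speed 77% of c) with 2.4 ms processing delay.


Speed = 0.77 * 3e5 km/s = 231000 km/s
Propagation delay = 18682 / 231000 = 0.0809 s = 80.8745 ms
Processing delay = 2.4 ms
Total one-way latency = 83.2745 ms


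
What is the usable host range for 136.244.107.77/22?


Network: 136.244.104.0
Broadcast: 136.244.107.255
First usable = network + 1
Last usable = broadcast - 1
Range: 136.244.104.1 to 136.244.107.254


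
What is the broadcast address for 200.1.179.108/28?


Network: 200.1.179.96/28
Host bits = 4
Set all host bits to 1:
Broadcast: 200.1.179.111


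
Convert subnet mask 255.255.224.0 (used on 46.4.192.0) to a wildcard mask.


Subnet mask: 255.255.224.0
Wildcard = 255.255.255.255 - subnet mask
255 - 255 = 0
255 - 255 = 0
255 - 224 = 31
255 - 0 = 255
Wildcard: 0.0.31.255


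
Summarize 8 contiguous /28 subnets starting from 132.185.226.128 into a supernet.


Original prefix: /28
Number of subnets: 8 = 2^3
New prefix = 28 - 3 = 25
Supernet: 132.185.226.128/25


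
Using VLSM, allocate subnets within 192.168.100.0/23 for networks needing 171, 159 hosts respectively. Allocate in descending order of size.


171 hosts -> /24 (254 usable): 192.168.100.0/24
159 hosts -> /24 (254 usable): 192.168.101.0/24
Allocation: 192.168.100.0/24 (171 hosts, 254 usable); 192.168.101.0/24 (159 hosts, 254 usable)


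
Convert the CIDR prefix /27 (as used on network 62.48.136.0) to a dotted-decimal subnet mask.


/27 means 27 network bits, 5 host bits
Binary: 11111111111111111111111111100000
Mask: 255.255.255.224


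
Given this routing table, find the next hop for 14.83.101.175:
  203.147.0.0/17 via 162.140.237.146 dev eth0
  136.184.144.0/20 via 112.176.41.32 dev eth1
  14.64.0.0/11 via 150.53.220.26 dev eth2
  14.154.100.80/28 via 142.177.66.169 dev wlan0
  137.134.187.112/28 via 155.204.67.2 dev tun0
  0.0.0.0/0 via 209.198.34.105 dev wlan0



Longest prefix match for 14.83.101.175:
  /17 203.147.0.0: no
  /20 136.184.144.0: no
  /11 14.64.0.0: MATCH
  /28 14.154.100.80: no
  /28 137.134.187.112: no
  /0 0.0.0.0: MATCH
Selected: next-hop 150.53.220.26 via eth2 (matched /11)


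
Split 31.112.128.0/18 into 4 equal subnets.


New prefix = 18 + 2 = 20
Each subnet has 4096 addresses
  31.112.128.0/20
  31.112.144.0/20
  31.112.160.0/20
  31.112.176.0/20
Subnets: 31.112.128.0/20, 31.112.144.0/20, 31.112.160.0/20, 31.112.176.0/20


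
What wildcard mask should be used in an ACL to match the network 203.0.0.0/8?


Subnet mask: 255.0.0.0
Wildcard = 255.255.255.255 - subnet mask
255 - 255 = 0
255 - 0 = 255
255 - 0 = 255
255 - 0 = 255
Wildcard: 0.255.255.255


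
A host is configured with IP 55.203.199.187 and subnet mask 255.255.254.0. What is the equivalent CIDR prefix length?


Binary: 11111111.11111111.11111110.00000000
Count leading 1s
Prefix: /23


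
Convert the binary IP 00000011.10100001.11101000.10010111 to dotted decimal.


00000011 = 3
10100001 = 161
11101000 = 232
10010111 = 151
IP: 3.161.232.151


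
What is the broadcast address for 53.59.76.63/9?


Network: 53.0.0.0/9
Host bits = 23
Set all host bits to 1:
Broadcast: 53.127.255.255


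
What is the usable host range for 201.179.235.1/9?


Network: 201.128.0.0
Broadcast: 201.255.255.255
First usable = network + 1
Last usable = broadcast - 1
Range: 201.128.0.1 to 201.255.255.254


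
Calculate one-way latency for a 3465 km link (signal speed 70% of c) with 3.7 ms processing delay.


Speed = 0.7 * 3e5 km/s = 210000 km/s
Propagation delay = 3465 / 210000 = 0.0165 s = 16.5 ms
Processing delay = 3.7 ms
Total one-way latency = 20.2 ms


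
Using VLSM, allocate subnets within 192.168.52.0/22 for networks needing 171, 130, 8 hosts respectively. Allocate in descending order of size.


171 hosts -> /24 (254 usable): 192.168.52.0/24
130 hosts -> /24 (254 usable): 192.168.53.0/24
8 hosts -> /28 (14 usable): 192.168.54.0/28
Allocation: 192.168.52.0/24 (171 hosts, 254 usable); 192.168.53.0/24 (130 hosts, 254 usable); 192.168.54.0/28 (8 hosts, 14 usable)


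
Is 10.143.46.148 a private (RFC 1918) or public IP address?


RFC 1918 private ranges:
  10.0.0.0/8 (10.0.0.0 - 10.255.255.255)
  172.16.0.0/12 (172.16.0.0 - 172.31.255.255)
  192.168.0.0/16 (192.168.0.0 - 192.168.255.255)
Private (in 10.0.0.0/8)


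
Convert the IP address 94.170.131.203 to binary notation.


94 = 01011110
170 = 10101010
131 = 10000011
203 = 11001011
Binary: 01011110.10101010.10000011.11001011


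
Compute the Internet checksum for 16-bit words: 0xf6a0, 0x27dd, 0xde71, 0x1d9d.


Sum all words (with carry folding):
+ 0xf6a0 = 0xf6a0
+ 0x27dd = 0x1e7e
+ 0xde71 = 0xfcef
+ 0x1d9d = 0x1a8d
One's complement: ~0x1a8d
Checksum = 0xe572


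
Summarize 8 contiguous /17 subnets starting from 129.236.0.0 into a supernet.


Original prefix: /17
Number of subnets: 8 = 2^3
New prefix = 17 - 3 = 14
Supernet: 129.236.0.0/14


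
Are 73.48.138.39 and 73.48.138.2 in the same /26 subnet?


Mask: 255.255.255.192
73.48.138.39 AND mask = 73.48.138.0
73.48.138.2 AND mask = 73.48.138.0
Yes, same subnet (73.48.138.0)


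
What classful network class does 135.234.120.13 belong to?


First octet: 135
Binary: 10000111
10xxxxxx -> Class B (128-191)
Class B, default mask 255.255.0.0 (/16)


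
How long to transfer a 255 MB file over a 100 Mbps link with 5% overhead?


Effective throughput = 100 * (1 - 5/100) = 95 Mbps
File size in Mb = 255 * 8 = 2040 Mb
Time = 2040 / 95
Time = 21.4737 seconds


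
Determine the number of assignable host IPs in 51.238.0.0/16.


Host bits = 32 - 16 = 16
Total addresses = 2^16 = 65536
Usable = total - 2 (network and broadcast)
Usable hosts: 65534


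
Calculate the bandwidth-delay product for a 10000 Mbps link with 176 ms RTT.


BDP = bandwidth * RTT
= 10000 Mbps * 176 ms
= 10000 * 1e6 * 176 / 1000 bits
= 1760000000 bits
= 220000000 bytes
= 214843.75 KB
BDP = 1760000000 bits (220000000 bytes)


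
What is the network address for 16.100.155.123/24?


IP:   00010000.01100100.10011011.01111011
Mask: 11111111.11111111.11111111.00000000
AND operation:
Net:  00010000.01100100.10011011.00000000
Network: 16.100.155.0/24


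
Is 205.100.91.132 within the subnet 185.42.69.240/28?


Subnet network: 185.42.69.240
Test IP AND mask: 205.100.91.128
No, 205.100.91.132 is not in 185.42.69.240/28


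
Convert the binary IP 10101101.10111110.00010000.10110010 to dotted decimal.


10101101 = 173
10111110 = 190
00010000 = 16
10110010 = 178
IP: 173.190.16.178


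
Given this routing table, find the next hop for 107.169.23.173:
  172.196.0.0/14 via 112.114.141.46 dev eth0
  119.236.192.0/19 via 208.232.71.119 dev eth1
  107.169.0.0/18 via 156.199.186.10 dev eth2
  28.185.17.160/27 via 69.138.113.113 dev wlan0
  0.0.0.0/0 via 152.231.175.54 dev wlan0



Longest prefix match for 107.169.23.173:
  /14 172.196.0.0: no
  /19 119.236.192.0: no
  /18 107.169.0.0: MATCH
  /27 28.185.17.160: no
  /0 0.0.0.0: MATCH
Selected: next-hop 156.199.186.10 via eth2 (matched /18)


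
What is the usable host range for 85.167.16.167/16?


Network: 85.167.0.0
Broadcast: 85.167.255.255
First usable = network + 1
Last usable = broadcast - 1
Range: 85.167.0.1 to 85.167.255.254


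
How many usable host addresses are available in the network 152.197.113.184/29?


Host bits = 32 - 29 = 3
Total addresses = 2^3 = 8
Usable = total - 2 (network and broadcast)
Usable hosts: 6


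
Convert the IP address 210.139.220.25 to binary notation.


210 = 11010010
139 = 10001011
220 = 11011100
25 = 00011001
Binary: 11010010.10001011.11011100.00011001


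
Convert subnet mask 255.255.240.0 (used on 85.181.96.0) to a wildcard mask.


Subnet mask: 255.255.240.0
Wildcard = 255.255.255.255 - subnet mask
255 - 255 = 0
255 - 255 = 0
255 - 240 = 15
255 - 0 = 255
Wildcard: 0.0.15.255


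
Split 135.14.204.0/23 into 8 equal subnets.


New prefix = 23 + 3 = 26
Each subnet has 64 addresses
  135.14.204.0/26
  135.14.204.64/26
  135.14.204.128/26
  135.14.204.192/26
  135.14.205.0/26
  135.14.205.64/26
  135.14.205.128/26
  135.14.205.192/26
Subnets: 135.14.204.0/26, 135.14.204.64/26, 135.14.204.128/26, 135.14.204.192/26, 135.14.205.0/26, 135.14.205.64/26, 135.14.205.128/26, 135.14.205.192/26


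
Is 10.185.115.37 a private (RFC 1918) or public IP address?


RFC 1918 private ranges:
  10.0.0.0/8 (10.0.0.0 - 10.255.255.255)
  172.16.0.0/12 (172.16.0.0 - 172.31.255.255)
  192.168.0.0/16 (192.168.0.0 - 192.168.255.255)
Private (in 10.0.0.0/8)


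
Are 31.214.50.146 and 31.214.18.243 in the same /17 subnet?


Mask: 255.255.128.0
31.214.50.146 AND mask = 31.214.0.0
31.214.18.243 AND mask = 31.214.0.0
Yes, same subnet (31.214.0.0)


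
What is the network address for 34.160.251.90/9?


IP:   00100010.10100000.11111011.01011010
Mask: 11111111.10000000.00000000.00000000
AND operation:
Net:  00100010.10000000.00000000.00000000
Network: 34.128.0.0/9


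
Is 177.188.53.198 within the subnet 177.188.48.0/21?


Subnet network: 177.188.48.0
Test IP AND mask: 177.188.48.0
Yes, 177.188.53.198 is in 177.188.48.0/21


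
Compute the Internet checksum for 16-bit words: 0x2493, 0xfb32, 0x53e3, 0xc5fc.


Sum all words (with carry folding):
+ 0x2493 = 0x2493
+ 0xfb32 = 0x1fc6
+ 0x53e3 = 0x73a9
+ 0xc5fc = 0x39a6
One's complement: ~0x39a6
Checksum = 0xc659


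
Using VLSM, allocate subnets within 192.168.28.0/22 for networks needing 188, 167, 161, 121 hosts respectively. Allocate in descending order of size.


188 hosts -> /24 (254 usable): 192.168.28.0/24
167 hosts -> /24 (254 usable): 192.168.29.0/24
161 hosts -> /24 (254 usable): 192.168.30.0/24
121 hosts -> /25 (126 usable): 192.168.31.0/25
Allocation: 192.168.28.0/24 (188 hosts, 254 usable); 192.168.29.0/24 (167 hosts, 254 usable); 192.168.30.0/24 (161 hosts, 254 usable); 192.168.31.0/25 (121 hosts, 126 usable)


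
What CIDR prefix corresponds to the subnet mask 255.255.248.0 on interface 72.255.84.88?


Binary: 11111111.11111111.11111000.00000000
Count leading 1s
Prefix: /21


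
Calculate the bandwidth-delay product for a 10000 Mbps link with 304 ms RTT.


BDP = bandwidth * RTT
= 10000 Mbps * 304 ms
= 10000 * 1e6 * 304 / 1000 bits
= 3040000000 bits
= 380000000 bytes
= 371093.75 KB
BDP = 3040000000 bits (380000000 bytes)


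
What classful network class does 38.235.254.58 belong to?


First octet: 38
Binary: 00100110
0xxxxxxx -> Class A (1-126)
Class A, default mask 255.0.0.0 (/8)


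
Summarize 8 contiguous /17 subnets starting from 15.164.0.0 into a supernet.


Original prefix: /17
Number of subnets: 8 = 2^3
New prefix = 17 - 3 = 14
Supernet: 15.164.0.0/14


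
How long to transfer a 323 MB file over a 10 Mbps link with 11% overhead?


Effective throughput = 10 * (1 - 11/100) = 8.9 Mbps
File size in Mb = 323 * 8 = 2584 Mb
Time = 2584 / 8.9
Time = 290.3371 seconds


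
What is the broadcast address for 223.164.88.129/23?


Network: 223.164.88.0/23
Host bits = 9
Set all host bits to 1:
Broadcast: 223.164.89.255


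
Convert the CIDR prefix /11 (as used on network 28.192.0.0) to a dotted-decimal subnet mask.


/11 means 11 network bits, 21 host bits
Binary: 11111111111000000000000000000000
Mask: 255.224.0.0


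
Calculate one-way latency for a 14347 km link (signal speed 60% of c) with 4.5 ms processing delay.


Speed = 0.6 * 3e5 km/s = 180000 km/s
Propagation delay = 14347 / 180000 = 0.0797 s = 79.7056 ms
Processing delay = 4.5 ms
Total one-way latency = 84.2056 ms
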